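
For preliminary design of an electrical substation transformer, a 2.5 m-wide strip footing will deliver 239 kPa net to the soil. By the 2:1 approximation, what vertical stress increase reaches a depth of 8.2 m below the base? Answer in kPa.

Δσ_z ≈ 55.8 kPa

By the 2:1 method the load spreads at 1 horizontal : 2 vertical, so at depth z the loaded area has grown by z in each plan dimension:
Δσ = qB/(B+z) = 239×2.5/(2.5+8.2) = 55.841 kPa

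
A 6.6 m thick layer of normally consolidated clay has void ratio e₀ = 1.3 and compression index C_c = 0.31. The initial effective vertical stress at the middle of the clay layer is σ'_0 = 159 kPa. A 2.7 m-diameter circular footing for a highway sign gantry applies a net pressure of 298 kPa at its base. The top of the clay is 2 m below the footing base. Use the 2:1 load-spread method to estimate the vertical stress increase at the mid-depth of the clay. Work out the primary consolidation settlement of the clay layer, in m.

Mid-depth of clay below the footing base: z = 2 + 6.6/2 = 5.3 m.
Stress increase at mid-clay by the 2:1 spreading method:
Δσ ≈ qD²/(D+z)² = 298×2.7²/(2.7+5.3)² = 33.944 kPa
Final effective stress: σ'_f = σ'_0 + Δσ = 159 + 33.944 = 192.94 kPa.
Normally consolidated clay, so the full stress increment lies on the virgin compression line:
S_c = C_c·H/(1+e₀)·log₁₀(σ'_f/σ'_0) = 0.31×6.6/(1+1.3)×log₁₀(192.94/159)
    = 0.88957 × 0.084025 = 0.07475 m

S_c ≈ 0.0747 m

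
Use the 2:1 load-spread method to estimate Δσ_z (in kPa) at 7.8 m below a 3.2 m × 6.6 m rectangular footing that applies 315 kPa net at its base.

Δσ_z ≈ 42 kPa

By the 2:1 method the load spreads at 1 horizontal : 2 vertical, so at depth z the loaded area has grown by z in each plan dimension:
Δσ = qBL/((B+z)(L+z)) = 315×3.2×6.6/((3.2+7.8)(6.6+7.8)) = 42 kPa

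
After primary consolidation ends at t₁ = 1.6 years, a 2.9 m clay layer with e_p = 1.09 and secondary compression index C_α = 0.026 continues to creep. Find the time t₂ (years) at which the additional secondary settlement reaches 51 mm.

t₂ ≈ 41.5 years

S_s = C_α·H/(1+e_p)·log₁₀(t₂/t₁) ⇒ log₁₀(t₂/t₁) = S_s·(1+e_p)/(C_α·H).
log₁₀(t₂/t₁) = 0.051 × (1+1.09) / (0.026×2.9) = 1.414
t₂ = t₁ × 10^1.414 = 1.6 × 25.92 = 41.47 years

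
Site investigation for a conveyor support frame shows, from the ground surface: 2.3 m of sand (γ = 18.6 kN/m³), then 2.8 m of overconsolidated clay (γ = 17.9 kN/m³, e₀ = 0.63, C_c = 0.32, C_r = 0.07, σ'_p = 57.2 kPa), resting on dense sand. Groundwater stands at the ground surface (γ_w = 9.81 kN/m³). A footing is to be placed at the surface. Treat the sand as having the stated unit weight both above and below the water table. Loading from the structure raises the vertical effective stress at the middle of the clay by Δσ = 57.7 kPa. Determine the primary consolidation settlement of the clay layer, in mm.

Mid-depth of clay below the ground surface: z = 2.3 + 2.8/2 = 3.7 m.
Total vertical stress at mid-clay: σ_v = 18.6×2.3 + 17.9×1.4 = 67.84 kPa.
Pore pressure: u = 9.81×(3.7 − 0) = 36.297 kPa.
Initial effective stress: σ'_0 = σ_v − u = 67.84 − 36.297 = 31.543 kPa.
Final effective stress: σ'_f = 31.543 + 57.7 = 89.243 kPa.
σ'_f = 89.243 > σ'_p = 57.2 kPa, so the stress path crosses the preconsolidation pressure — recompression up to σ'_p, then virgin compression beyond:
S_c = H/(1+e₀)·[C_r·log₁₀(σ'_p/σ'_0) + C_c·log₁₀(σ'_f/σ'_p)]
    = 2.8/1.63 × [0.07×log₁₀(57.2/31.543) + 0.32×log₁₀(89.243/57.2)]
    = 1.7178 × [0.018095 + 0.061817] = 0.1373 m

S_c ≈ 137 mm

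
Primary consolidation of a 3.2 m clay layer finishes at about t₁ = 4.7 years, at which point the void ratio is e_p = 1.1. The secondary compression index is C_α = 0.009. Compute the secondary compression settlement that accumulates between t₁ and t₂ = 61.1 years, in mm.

S_s ≈ 15.3 mm

Secondary compression: S_s = C_α·H/(1+e_p)·log₁₀(t₂/t₁)
S_s = 0.009×3.2/(1+1.1)×log₁₀(61.1/4.7)
    = 0.01371 × 1.114 = 0.01528 m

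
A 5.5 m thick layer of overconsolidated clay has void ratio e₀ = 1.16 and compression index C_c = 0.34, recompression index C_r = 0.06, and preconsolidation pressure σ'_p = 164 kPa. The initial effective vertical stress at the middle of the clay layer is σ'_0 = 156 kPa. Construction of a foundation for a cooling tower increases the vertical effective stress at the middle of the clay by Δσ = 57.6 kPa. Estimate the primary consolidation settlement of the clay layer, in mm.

Final effective stress: σ'_f = 156 + 57.6 = 213.6 kPa.
σ'_f = 213.6 > σ'_p = 164 kPa, so the stress path crosses the preconsolidation pressure — recompression up to σ'_p, then virgin compression beyond:
S_c = H/(1+e₀)·[C_r·log₁₀(σ'_p/σ'_0) + C_c·log₁₀(σ'_f/σ'_p)]
    = 5.5/2.16 × [0.06×log₁₀(164/156) + 0.34×log₁₀(213.6/164)]
    = 2.5463 × [0.0013032 + 0.039018] = 0.1027 m

S_c ≈ 103 mm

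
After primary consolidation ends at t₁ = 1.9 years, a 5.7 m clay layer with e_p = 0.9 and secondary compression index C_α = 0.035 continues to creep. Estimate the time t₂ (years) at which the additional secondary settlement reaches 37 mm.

t₂ ≈ 4.28 years

S_s = C_α·H/(1+e_p)·log₁₀(t₂/t₁) ⇒ log₁₀(t₂/t₁) = S_s·(1+e_p)/(C_α·H).
log₁₀(t₂/t₁) = 0.037 × (1+0.9) / (0.035×5.7) = 0.3524
t₂ = t₁ × 10^0.3524 = 1.9 × 2.251 = 4.277 years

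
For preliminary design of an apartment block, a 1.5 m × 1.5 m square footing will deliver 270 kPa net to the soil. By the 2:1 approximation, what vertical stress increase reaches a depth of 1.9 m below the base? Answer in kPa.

By the 2:1 method the load spreads at 1 horizontal : 2 vertical, so at depth z the loaded area has grown by z in each plan dimension:
Δσ = qBL/((B+z)(L+z)) = 270×1.5×1.5/((1.5+1.9)(1.5+1.9)) = 52.552 kPa

Δσ_z ≈ 52.6 kPa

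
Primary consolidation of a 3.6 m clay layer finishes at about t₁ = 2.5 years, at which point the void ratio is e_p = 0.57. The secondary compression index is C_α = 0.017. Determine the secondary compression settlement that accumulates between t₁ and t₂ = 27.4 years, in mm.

S_s ≈ 40.5 mm

Secondary compression: S_s = C_α·H/(1+e_p)·log₁₀(t₂/t₁)
S_s = 0.017×3.6/(1+0.57)×log₁₀(27.4/2.5)
    = 0.03898 × 1.04 = 0.04053 m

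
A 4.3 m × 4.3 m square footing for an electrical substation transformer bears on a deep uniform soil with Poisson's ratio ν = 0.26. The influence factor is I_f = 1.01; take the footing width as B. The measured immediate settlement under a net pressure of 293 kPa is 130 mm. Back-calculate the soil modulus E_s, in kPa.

E_s ≈ 9130 kPa

S_e = q·B·(1−ν²)/E_s · I_f  ⇒  E_s = q·B·(1−ν²)·I_f / S_e.
E_s = 293 × 4.3 × 0.9324 × 1.01 / 0.13 = 9127 kPa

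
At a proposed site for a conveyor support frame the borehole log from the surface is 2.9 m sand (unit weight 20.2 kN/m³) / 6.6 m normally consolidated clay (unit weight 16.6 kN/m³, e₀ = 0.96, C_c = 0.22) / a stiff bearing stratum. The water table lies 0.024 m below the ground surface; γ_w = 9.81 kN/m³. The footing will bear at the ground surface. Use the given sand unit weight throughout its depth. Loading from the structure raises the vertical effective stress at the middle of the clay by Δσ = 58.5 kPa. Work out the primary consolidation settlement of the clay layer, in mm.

Mid-depth of clay below the ground surface: z = 2.9 + 6.6/2 = 6.2 m.
Total vertical stress at mid-clay: σ_v = 20.2×2.9 + 16.6×3.3 = 113.36 kPa.
Pore pressure: u = 9.81×(6.2 − 0.024) = 60.587 kPa.
Initial effective stress: σ'_0 = σ_v − u = 113.36 − 60.587 = 52.773 kPa.
Final effective stress: σ'_f = σ'_0 + Δσ = 52.773 + 58.5 = 111.27 kPa.
Normally consolidated clay, so the full stress increment lies on the virgin compression line:
S_c = C_c·H/(1+e₀)·log₁₀(σ'_f/σ'_0) = 0.22×6.6/(1+0.96)×log₁₀(111.27/52.773)
    = 0.74082 × 0.32397 = 0.24 m

S_c ≈ 240 mm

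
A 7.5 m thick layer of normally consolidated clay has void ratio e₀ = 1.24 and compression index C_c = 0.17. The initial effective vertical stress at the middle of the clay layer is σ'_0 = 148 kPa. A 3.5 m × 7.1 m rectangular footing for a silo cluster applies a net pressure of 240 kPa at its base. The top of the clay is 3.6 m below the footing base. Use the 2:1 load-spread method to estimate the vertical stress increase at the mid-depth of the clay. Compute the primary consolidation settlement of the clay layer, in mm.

S_c ≈ 56.5 mm

Mid-depth of clay below the footing base: z = 3.6 + 7.5/2 = 7.35 m.
Stress increase at mid-clay by the 2:1 spreading method:
Δσ = qBL/((B+z)(L+z)) = 240×3.5×7.1/((3.5+7.35)(7.1+7.35)) = 38.04 kPa
Final effective stress: σ'_f = σ'_0 + Δσ = 148 + 38.04 = 186.04 kPa.
Normally consolidated clay, so the full stress increment lies on the virgin compression line:
S_c = C_c·H/(1+e₀)·log₁₀(σ'_f/σ'_0) = 0.17×7.5/(1+1.24)×log₁₀(186.04/148)
    = 0.5692 × 0.099345 = 0.05655 m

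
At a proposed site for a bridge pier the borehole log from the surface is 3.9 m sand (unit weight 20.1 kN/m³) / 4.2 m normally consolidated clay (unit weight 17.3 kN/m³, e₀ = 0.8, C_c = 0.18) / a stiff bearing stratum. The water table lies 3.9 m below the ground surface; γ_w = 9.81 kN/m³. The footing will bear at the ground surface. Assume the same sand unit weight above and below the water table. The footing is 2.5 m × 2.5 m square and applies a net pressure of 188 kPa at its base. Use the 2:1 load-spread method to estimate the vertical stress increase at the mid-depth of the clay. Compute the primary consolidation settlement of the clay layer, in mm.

S_c ≈ 29.1 mm

Mid-depth of clay below the ground surface: z = 3.9 + 4.2/2 = 6 m.
Total vertical stress at mid-clay: σ_v = 20.1×3.9 + 17.3×2.1 = 114.72 kPa.
Pore pressure: u = 9.81×(6 − 3.9) = 20.601 kPa.
Initial effective stress: σ'_0 = σ_v − u = 114.72 − 20.601 = 94.119 kPa.
Stress increase at mid-clay by the 2:1 spreading method:
Δσ = qBL/((B+z)(L+z)) = 188×2.5×2.5/((2.5+6)(2.5+6)) = 16.263 kPa
Final effective stress: σ'_f = σ'_0 + Δσ = 94.119 + 16.263 = 110.38 kPa.
Normally consolidated clay, so the full stress increment lies on the virgin compression line:
S_c = C_c·H/(1+e₀)·log₁₀(σ'_f/σ'_0) = 0.18×4.2/(1+0.8)×log₁₀(110.38/94.119)
    = 0.42 × 0.069213 = 0.02907 m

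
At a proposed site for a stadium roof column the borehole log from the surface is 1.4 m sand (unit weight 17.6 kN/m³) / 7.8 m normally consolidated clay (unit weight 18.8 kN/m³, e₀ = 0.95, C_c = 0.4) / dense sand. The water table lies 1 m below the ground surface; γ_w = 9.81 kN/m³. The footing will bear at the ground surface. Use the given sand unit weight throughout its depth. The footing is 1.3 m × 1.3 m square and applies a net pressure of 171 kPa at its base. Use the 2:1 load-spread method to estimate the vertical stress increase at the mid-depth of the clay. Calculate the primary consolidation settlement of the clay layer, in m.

S_c ≈ 0.0781 m

Mid-depth of clay below the ground surface: z = 1.4 + 7.8/2 = 5.3 m.
Total vertical stress at mid-clay: σ_v = 17.6×1.4 + 18.8×3.9 = 97.96 kPa.
Pore pressure: u = 9.81×(5.3 − 1) = 42.183 kPa.
Initial effective stress: σ'_0 = σ_v − u = 97.96 − 42.183 = 55.777 kPa.
Stress increase at mid-clay by the 2:1 spreading method:
Δσ = qBL/((B+z)(L+z)) = 171×1.3×1.3/((1.3+5.3)(1.3+5.3)) = 6.6343 kPa
Final effective stress: σ'_f = σ'_0 + Δσ = 55.777 + 6.6343 = 62.411 kPa.
Normally consolidated clay, so the full stress increment lies on the virgin compression line:
S_c = C_c·H/(1+e₀)·log₁₀(σ'_f/σ'_0) = 0.4×7.8/(1+0.95)×log₁₀(62.411/55.777)
    = 1.6 × 0.048806 = 0.07809 m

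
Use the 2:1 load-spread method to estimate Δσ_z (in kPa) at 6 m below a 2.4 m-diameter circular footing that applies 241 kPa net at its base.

Δσ_z ≈ 19.7 kPa

By the 2:1 method the load spreads at 1 horizontal : 2 vertical, so at depth z the loaded area has grown by z in each plan dimension:
Δσ ≈ qD²/(D+z)² = 241×2.4²/(2.4+6)² = 19.673 kPa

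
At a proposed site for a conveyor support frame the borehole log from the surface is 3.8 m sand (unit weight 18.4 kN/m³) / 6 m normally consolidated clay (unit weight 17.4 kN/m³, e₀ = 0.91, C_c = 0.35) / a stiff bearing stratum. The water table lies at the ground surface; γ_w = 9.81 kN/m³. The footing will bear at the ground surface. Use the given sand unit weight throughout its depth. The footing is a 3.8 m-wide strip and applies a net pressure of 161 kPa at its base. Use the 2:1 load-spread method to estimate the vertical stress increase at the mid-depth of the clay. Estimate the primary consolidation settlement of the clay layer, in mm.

S_c ≈ 341 mm

Mid-depth of clay below the ground surface: z = 3.8 + 6/2 = 6.8 m.
Total vertical stress at mid-clay: σ_v = 18.4×3.8 + 17.4×3 = 122.12 kPa.
Pore pressure: u = 9.81×(6.8 − 0) = 66.708 kPa.
Initial effective stress: σ'_0 = σ_v − u = 122.12 − 66.708 = 55.412 kPa.
Stress increase at mid-clay by the 2:1 spreading method:
Δσ = qB/(B+z) = 161×3.8/(3.8+6.8) = 57.717 kPa
Final effective stress: σ'_f = σ'_0 + Δσ = 55.412 + 57.717 = 113.13 kPa.
Normally consolidated clay, so the full stress increment lies on the virgin compression line:
S_c = C_c·H/(1+e₀)·log₁₀(σ'_f/σ'_0) = 0.35×6/(1+0.91)×log₁₀(113.13/55.412)
    = 1.0995 × 0.30997 = 0.3408 m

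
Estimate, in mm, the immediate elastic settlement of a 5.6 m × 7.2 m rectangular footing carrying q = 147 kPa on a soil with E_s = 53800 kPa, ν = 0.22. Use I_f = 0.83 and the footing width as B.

Immediate (elastic) settlement: S_e = q·B·(1−ν²)/E_s · I_f.
S_e = 147 × 5.6 × (1 − 0.22²) / 53800 × 0.83
    = 147 × 5.6 × 0.9516 / 53800 × 0.83
    = 0.01209 m = 12.09 mm

S_e ≈ 12.1 mm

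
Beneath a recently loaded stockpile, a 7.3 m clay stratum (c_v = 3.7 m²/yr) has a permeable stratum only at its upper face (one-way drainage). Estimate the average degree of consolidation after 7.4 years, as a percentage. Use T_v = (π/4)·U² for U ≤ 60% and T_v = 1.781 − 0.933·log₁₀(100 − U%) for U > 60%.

U ≈ 77.2 %

Drainage path length: H_d = H = 7.3 m (single drainage).
T_v = c_v·t/H_d² = 3.7×7.4/7.3² = 0.51379.
T_v = 0.51379 corresponds to the U > 60% branch:
U = 1 − 10^((1.781 − T_v)/0.933)/100 = 0.7719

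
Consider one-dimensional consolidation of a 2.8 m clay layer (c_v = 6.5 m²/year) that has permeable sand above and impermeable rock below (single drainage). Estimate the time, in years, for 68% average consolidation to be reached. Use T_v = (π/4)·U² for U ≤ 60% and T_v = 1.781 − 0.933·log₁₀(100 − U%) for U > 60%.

t ≈ 0.454 years

Drainage path length: H_d = H = 2.8 m (single drainage).
U > 60%: T_v = 1.781 − 0.933·log₁₀(100 − 68) = 0.3767.
t = T_v·H_d²/c_v = 0.3767×2.8²/6.5 = 0.4544 years.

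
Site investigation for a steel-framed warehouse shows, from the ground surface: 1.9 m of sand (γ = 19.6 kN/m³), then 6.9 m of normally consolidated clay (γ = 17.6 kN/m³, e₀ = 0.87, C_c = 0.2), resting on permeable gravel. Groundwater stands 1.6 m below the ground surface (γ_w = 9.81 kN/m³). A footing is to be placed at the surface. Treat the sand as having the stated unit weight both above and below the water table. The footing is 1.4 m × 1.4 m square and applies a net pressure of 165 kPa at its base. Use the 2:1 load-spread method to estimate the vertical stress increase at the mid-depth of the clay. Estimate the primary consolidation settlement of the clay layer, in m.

S_c ≈ 0.0352 m

Mid-depth of clay below the ground surface: z = 1.9 + 6.9/2 = 5.35 m.
Total vertical stress at mid-clay: σ_v = 19.6×1.9 + 17.6×3.45 = 97.96 kPa.
Pore pressure: u = 9.81×(5.35 − 1.6) = 36.788 kPa.
Initial effective stress: σ'_0 = σ_v − u = 97.96 − 36.788 = 61.172 kPa.
Stress increase at mid-clay by the 2:1 spreading method:
Δσ = qBL/((B+z)(L+z)) = 165×1.4×1.4/((1.4+5.35)(1.4+5.35)) = 7.0979 kPa
Final effective stress: σ'_f = σ'_0 + Δσ = 61.172 + 7.0979 = 68.27 kPa.
Normally consolidated clay, so the full stress increment lies on the virgin compression line:
S_c = C_c·H/(1+e₀)·log₁₀(σ'_f/σ'_0) = 0.2×6.9/(1+0.87)×log₁₀(68.27/61.172)
    = 0.73797 × 0.047677 = 0.03518 m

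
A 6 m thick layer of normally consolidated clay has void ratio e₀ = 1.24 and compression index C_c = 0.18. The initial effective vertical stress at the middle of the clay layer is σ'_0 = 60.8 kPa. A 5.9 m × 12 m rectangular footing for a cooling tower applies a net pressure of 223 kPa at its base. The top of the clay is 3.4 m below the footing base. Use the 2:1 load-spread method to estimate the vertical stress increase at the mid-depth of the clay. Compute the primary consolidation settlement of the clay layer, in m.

S_c ≈ 0.16 m

Mid-depth of clay below the footing base: z = 3.4 + 6/2 = 6.4 m.
Stress increase at mid-clay by the 2:1 spreading method:
Δσ = qBL/((B+z)(L+z)) = 223×5.9×12/((5.9+6.4)(12+6.4)) = 69.761 kPa
Final effective stress: σ'_f = σ'_0 + Δσ = 60.8 + 69.761 = 130.56 kPa.
Normally consolidated clay, so the full stress increment lies on the virgin compression line:
S_c = C_c·H/(1+e₀)·log₁₀(σ'_f/σ'_0) = 0.18×6/(1+1.24)×log₁₀(130.56/60.8)
    = 0.48214 × 0.33191 = 0.16 m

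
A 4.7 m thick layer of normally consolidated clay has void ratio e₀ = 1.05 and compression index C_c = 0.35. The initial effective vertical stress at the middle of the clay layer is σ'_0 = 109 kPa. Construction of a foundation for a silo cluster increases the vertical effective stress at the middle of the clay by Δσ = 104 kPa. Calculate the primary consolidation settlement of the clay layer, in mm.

S_c ≈ 233 mm

Final effective stress: σ'_f = σ'_0 + Δσ = 109 + 104 = 213 kPa.
Normally consolidated clay, so the full stress increment lies on the virgin compression line:
S_c = C_c·H/(1+e₀)·log₁₀(σ'_f/σ'_0) = 0.35×4.7/(1+1.05)×log₁₀(213/109)
    = 0.80244 × 0.29095 = 0.2335 m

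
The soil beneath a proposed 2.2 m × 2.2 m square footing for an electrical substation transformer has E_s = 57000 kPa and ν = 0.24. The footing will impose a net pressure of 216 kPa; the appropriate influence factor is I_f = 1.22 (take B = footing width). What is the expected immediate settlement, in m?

S_e ≈ 0.00959 m

Immediate (elastic) settlement: S_e = q·B·(1−ν²)/E_s · I_f.
S_e = 216 × 2.2 × (1 − 0.24²) / 57000 × 1.22
    = 216 × 2.2 × 0.9424 / 57000 × 1.22
    = 0.009585 m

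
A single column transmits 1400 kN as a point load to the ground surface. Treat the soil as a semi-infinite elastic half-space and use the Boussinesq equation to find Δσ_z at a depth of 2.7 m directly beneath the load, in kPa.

Δσ_z ≈ 91.7 kPa

Boussinesq vertical stress below a point load on an elastic half-space:
Δσ_z = 3P/(2πz²) · [1 + (r/z)²]^(−5/2)
r/z = 0/2.7 = 0; [1+(r/z)²]^(−5/2) = 1.
Δσ_z = 3×1400/(2π×2.7²) × 1 = 91.694 × 1 = 91.69 kPa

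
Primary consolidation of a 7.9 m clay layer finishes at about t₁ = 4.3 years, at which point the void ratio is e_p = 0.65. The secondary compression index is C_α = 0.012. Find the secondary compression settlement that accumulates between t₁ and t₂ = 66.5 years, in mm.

S_s ≈ 68.3 mm

Secondary compression: S_s = C_α·H/(1+e_p)·log₁₀(t₂/t₁)
S_s = 0.012×7.9/(1+0.65)×log₁₀(66.5/4.3)
    = 0.05745 × 1.189 = 0.06833 m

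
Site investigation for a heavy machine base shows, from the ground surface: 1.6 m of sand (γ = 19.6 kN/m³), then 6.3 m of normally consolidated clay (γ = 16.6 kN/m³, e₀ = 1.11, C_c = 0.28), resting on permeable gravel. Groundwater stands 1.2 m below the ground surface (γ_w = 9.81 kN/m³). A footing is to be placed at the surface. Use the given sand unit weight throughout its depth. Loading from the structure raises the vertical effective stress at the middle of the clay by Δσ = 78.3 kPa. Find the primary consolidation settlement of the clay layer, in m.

S_c ≈ 0.347 m

Mid-depth of clay below the ground surface: z = 1.6 + 6.3/2 = 4.75 m.
Total vertical stress at mid-clay: σ_v = 19.6×1.6 + 16.6×3.15 = 83.65 kPa.
Pore pressure: u = 9.81×(4.75 − 1.2) = 34.825 kPa.
Initial effective stress: σ'_0 = σ_v − u = 83.65 − 34.825 = 48.825 kPa.
Final effective stress: σ'_f = σ'_0 + Δσ = 48.825 + 78.3 = 127.12 kPa.
Normally consolidated clay, so the full stress increment lies on the virgin compression line:
S_c = C_c·H/(1+e₀)·log₁₀(σ'_f/σ'_0) = 0.28×6.3/(1+1.11)×log₁₀(127.12/48.825)
    = 0.83602 × 0.41557 = 0.3474 m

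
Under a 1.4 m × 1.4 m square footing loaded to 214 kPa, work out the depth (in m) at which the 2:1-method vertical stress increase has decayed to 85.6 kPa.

2:1 spreading — at depth z the loaded area has grown by z in each plan dimension:
qB²/(B+z)² = Δσ_z ⇒ z = B(√(q/Δσ_z) − 1) = 1.4×(√(214/85.6) − 1) = 0.8136 m

z ≈ 0.814 m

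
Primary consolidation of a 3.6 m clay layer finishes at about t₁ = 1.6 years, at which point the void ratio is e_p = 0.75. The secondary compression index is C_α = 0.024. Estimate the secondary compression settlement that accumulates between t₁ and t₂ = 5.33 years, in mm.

Secondary compression: S_s = C_α·H/(1+e_p)·log₁₀(t₂/t₁)
S_s = 0.024×3.6/(1+0.75)×log₁₀(5.33/1.6)
    = 0.04937 × 0.5226 = 0.0258 m

S_s ≈ 25.8 mm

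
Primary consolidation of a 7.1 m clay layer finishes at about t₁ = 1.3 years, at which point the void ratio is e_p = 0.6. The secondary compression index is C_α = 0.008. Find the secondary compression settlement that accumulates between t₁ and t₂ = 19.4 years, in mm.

Secondary compression: S_s = C_α·H/(1+e_p)·log₁₀(t₂/t₁)
S_s = 0.008×7.1/(1+0.6)×log₁₀(19.4/1.3)
    = 0.0355 × 1.174 = 0.04167 m

S_s ≈ 41.7 mm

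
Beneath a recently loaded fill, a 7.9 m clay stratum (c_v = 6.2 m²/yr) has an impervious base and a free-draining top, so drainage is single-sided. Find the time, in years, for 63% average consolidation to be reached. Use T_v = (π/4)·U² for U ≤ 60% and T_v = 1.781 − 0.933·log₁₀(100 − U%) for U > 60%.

t ≈ 3.2 years

Drainage path length: H_d = H = 7.9 m (single drainage).
U > 60%: T_v = 1.781 − 0.933·log₁₀(100 − 63) = 0.31787.
t = T_v·H_d²/c_v = 0.31787×7.9²/6.2 = 3.2 years.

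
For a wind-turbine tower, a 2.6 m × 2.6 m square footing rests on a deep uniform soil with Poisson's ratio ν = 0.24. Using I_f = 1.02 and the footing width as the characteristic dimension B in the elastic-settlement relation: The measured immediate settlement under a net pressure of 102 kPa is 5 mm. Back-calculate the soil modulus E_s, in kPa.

E_s ≈ 51000 kPa

S_e = q·B·(1−ν²)/E_s · I_f  ⇒  E_s = q·B·(1−ν²)·I_f / S_e.
E_s = 102 × 2.6 × 0.9424 × 1.02 / 0.005 = 50980 kPa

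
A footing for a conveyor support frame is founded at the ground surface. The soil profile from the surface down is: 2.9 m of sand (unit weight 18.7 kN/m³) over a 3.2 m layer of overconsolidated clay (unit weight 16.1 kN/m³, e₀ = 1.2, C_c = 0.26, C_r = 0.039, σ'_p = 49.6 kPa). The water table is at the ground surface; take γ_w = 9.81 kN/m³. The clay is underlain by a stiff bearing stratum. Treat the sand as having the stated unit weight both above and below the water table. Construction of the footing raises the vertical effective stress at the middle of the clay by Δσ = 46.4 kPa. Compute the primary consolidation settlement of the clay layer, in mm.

Mid-depth of clay below the ground surface: z = 2.9 + 3.2/2 = 4.5 m.
Total vertical stress at mid-clay: σ_v = 18.7×2.9 + 16.1×1.6 = 79.99 kPa.
Pore pressure: u = 9.81×(4.5 − 0) = 44.145 kPa.
Initial effective stress: σ'_0 = σ_v − u = 79.99 − 44.145 = 35.845 kPa.
Final effective stress: σ'_f = 35.845 + 46.4 = 82.245 kPa.
σ'_f = 82.245 > σ'_p = 49.6 kPa, so the stress path crosses the preconsolidation pressure — recompression up to σ'_p, then virgin compression beyond:
S_c = H/(1+e₀)·[C_r·log₁₀(σ'_p/σ'_0) + C_c·log₁₀(σ'_f/σ'_p)]
    = 3.2/2.2 × [0.039×log₁₀(49.6/35.845) + 0.26×log₁₀(82.245/49.6)]
    = 1.4545 × [0.0055011 + 0.057103] = 0.09106 m

S_c ≈ 91.1 mm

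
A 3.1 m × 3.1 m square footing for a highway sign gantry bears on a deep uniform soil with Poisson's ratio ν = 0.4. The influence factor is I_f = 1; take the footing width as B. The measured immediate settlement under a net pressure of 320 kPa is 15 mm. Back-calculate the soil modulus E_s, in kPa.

S_e = q·B·(1−ν²)/E_s · I_f  ⇒  E_s = q·B·(1−ν²)·I_f / S_e.
E_s = 320 × 3.1 × 0.84 × 1 / 0.015 = 55550 kPa

E_s ≈ 55600 kPa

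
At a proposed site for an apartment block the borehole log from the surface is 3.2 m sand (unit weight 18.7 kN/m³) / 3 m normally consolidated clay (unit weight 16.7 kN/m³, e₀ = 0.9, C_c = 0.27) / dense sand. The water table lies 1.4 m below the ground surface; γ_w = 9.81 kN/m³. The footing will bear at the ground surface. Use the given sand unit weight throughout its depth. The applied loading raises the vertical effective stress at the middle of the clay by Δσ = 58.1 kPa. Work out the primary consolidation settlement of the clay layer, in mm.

S_c ≈ 138 mm

Mid-depth of clay below the ground surface: z = 3.2 + 3/2 = 4.7 m.
Total vertical stress at mid-clay: σ_v = 18.7×3.2 + 16.7×1.5 = 84.89 kPa.
Pore pressure: u = 9.81×(4.7 − 1.4) = 32.373 kPa.
Initial effective stress: σ'_0 = σ_v − u = 84.89 − 32.373 = 52.517 kPa.
Final effective stress: σ'_f = σ'_0 + Δσ = 52.517 + 58.1 = 110.62 kPa.
Normally consolidated clay, so the full stress increment lies on the virgin compression line:
S_c = C_c·H/(1+e₀)·log₁₀(σ'_f/σ'_0) = 0.27×3/(1+0.9)×log₁₀(110.62/52.517)
    = 0.42632 × 0.32353 = 0.1379 m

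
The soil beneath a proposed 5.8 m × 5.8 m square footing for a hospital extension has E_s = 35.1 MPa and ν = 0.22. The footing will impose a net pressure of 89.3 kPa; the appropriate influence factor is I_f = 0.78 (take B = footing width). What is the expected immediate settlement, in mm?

S_e ≈ 11 mm

Immediate (elastic) settlement: S_e = q·B·(1−ν²)/E_s · I_f.
E_s = 35.1 MPa = 35100 kPa.
S_e = 89.3 × 5.8 × (1 − 0.22²) / 35100 × 0.78
    = 89.3 × 5.8 × 0.9516 / 35100 × 0.78
    = 0.01095 m = 10.95 mm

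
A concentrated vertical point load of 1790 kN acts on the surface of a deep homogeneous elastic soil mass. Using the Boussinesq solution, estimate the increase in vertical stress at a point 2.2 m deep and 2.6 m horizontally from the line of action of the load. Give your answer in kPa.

Δσ_z ≈ 19.9 kPa

Boussinesq vertical stress below a point load on an elastic half-space:
Δσ_z = 3P/(2πz²) · [1 + (r/z)²]^(−5/2)
r/z = 2.6/2.2 = 1.1818; [1+(r/z)²]^(−5/2) = 0.11245.
Δσ_z = 3×1790/(2π×2.2²) × 0.11245 = 176.58 × 0.11245 = 19.86 kPa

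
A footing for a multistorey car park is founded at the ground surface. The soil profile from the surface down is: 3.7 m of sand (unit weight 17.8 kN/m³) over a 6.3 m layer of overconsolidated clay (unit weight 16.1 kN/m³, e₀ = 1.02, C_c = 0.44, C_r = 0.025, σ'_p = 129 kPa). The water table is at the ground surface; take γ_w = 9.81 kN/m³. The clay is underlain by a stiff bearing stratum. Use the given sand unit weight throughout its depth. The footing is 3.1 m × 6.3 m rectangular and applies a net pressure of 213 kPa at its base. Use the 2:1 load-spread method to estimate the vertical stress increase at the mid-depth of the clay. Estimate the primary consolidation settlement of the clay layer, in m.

Mid-depth of clay below the ground surface: z = 3.7 + 6.3/2 = 6.85 m.
Total vertical stress at mid-clay: σ_v = 17.8×3.7 + 16.1×3.15 = 116.58 kPa.
Pore pressure: u = 9.81×(6.85 − 0) = 67.198 kPa.
Initial effective stress: σ'_0 = σ_v − u = 116.58 − 67.198 = 49.382 kPa.
Stress increase at mid-clay by the 2:1 spreading method:
Δσ = qBL/((B+z)(L+z)) = 213×3.1×6.3/((3.1+6.85)(6.3+6.85)) = 31.793 kPa
Final effective stress: σ'_f = 49.382 + 31.793 = 81.175 kPa.
σ'_f = 81.175 ≤ σ'_p = 129 kPa, so the clay remains overconsolidated and only the recompression index applies:
S_c = C_r·H/(1+e₀)·log₁₀(σ'_f/σ'_0) = 0.025×6.3/2.02×log₁₀(81.175/49.382)
    = 0.07797 × 0.21585 = 0.01683 m

S_c ≈ 0.0168 m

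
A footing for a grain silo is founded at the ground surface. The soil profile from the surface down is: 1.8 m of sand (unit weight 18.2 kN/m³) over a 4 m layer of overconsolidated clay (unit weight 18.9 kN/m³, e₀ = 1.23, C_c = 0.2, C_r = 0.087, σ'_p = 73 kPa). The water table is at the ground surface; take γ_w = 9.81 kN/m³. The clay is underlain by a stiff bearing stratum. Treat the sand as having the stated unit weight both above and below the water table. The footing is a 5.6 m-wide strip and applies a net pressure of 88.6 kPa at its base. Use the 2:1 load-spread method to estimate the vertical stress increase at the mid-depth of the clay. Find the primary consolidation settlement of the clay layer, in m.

Mid-depth of clay below the ground surface: z = 1.8 + 4/2 = 3.8 m.
Total vertical stress at mid-clay: σ_v = 18.2×1.8 + 18.9×2 = 70.56 kPa.
Pore pressure: u = 9.81×(3.8 − 0) = 37.278 kPa.
Initial effective stress: σ'_0 = σ_v − u = 70.56 − 37.278 = 33.282 kPa.
Stress increase at mid-clay by the 2:1 spreading method:
Δσ = qB/(B+z) = 88.6×5.6/(5.6+3.8) = 52.783 kPa
Final effective stress: σ'_f = 33.282 + 52.783 = 86.065 kPa.
σ'_f = 86.065 > σ'_p = 73 kPa, so the stress path crosses the preconsolidation pressure — recompression up to σ'_p, then virgin compression beyond:
S_c = H/(1+e₀)·[C_r·log₁₀(σ'_p/σ'_0) + C_c·log₁₀(σ'_f/σ'_p)]
    = 4/2.23 × [0.087×log₁₀(73/33.282) + 0.2×log₁₀(86.065/73)]
    = 1.7937 × [0.029677 + 0.014301] = 0.07888 m

S_c ≈ 0.0789 m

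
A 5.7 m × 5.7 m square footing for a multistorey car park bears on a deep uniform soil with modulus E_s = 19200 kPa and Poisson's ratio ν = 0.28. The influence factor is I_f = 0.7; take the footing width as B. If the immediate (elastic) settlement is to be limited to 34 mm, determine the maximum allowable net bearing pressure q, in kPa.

S_e = q·B·(1−ν²)/E_s · I_f  ⇒  q = S_e·E_s / (B·(1−ν²)·I_f).
q = 0.034 × 19200 / (5.7 × 0.9216 × 0.7) = 177.5 kPa

q ≈ 178 kPa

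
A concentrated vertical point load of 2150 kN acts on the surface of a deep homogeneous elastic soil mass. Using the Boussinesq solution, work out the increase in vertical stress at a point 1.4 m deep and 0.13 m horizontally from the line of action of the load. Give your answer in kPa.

Boussinesq vertical stress below a point load on an elastic half-space:
Δσ_z = 3P/(2πz²) · [1 + (r/z)²]^(−5/2)
r/z = 0.13/1.4 = 0.092857; [1+(r/z)²]^(−5/2) = 0.97876.
Δσ_z = 3×2150/(2π×1.4²) × 0.97876 = 523.75 × 0.97876 = 512.6 kPa

Δσ_z ≈ 513 kPa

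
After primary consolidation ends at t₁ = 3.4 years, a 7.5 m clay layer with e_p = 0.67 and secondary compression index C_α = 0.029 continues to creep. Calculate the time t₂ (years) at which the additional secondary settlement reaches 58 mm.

S_s = C_α·H/(1+e_p)·log₁₀(t₂/t₁) ⇒ log₁₀(t₂/t₁) = S_s·(1+e_p)/(C_α·H).
log₁₀(t₂/t₁) = 0.058 × (1+0.67) / (0.029×7.5) = 0.4453
t₂ = t₁ × 10^0.4453 = 3.4 × 2.788 = 9.48 years

t₂ ≈ 9.48 years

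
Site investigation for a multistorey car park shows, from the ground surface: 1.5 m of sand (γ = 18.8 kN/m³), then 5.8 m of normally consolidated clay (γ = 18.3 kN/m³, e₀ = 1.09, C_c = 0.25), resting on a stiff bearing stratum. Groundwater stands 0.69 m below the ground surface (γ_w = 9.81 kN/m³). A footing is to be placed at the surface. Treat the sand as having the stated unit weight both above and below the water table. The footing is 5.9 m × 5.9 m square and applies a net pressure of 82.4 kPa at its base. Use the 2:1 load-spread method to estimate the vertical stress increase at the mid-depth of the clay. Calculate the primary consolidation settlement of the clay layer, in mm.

Mid-depth of clay below the ground surface: z = 1.5 + 5.8/2 = 4.4 m.
Total vertical stress at mid-clay: σ_v = 18.8×1.5 + 18.3×2.9 = 81.27 kPa.
Pore pressure: u = 9.81×(4.4 − 0.69) = 36.395 kPa.
Initial effective stress: σ'_0 = σ_v − u = 81.27 − 36.395 = 44.875 kPa.
Stress increase at mid-clay by the 2:1 spreading method:
Δσ = qBL/((B+z)(L+z)) = 82.4×5.9×5.9/((5.9+4.4)(5.9+4.4)) = 27.037 kPa
Final effective stress: σ'_f = σ'_0 + Δσ = 44.875 + 27.037 = 71.912 kPa.
Normally consolidated clay, so the full stress increment lies on the virgin compression line:
S_c = C_c·H/(1+e₀)·log₁₀(σ'_f/σ'_0) = 0.25×5.8/(1+1.09)×log₁₀(71.912/44.875)
    = 0.69378 × 0.2048 = 0.1421 m

S_c ≈ 142 mm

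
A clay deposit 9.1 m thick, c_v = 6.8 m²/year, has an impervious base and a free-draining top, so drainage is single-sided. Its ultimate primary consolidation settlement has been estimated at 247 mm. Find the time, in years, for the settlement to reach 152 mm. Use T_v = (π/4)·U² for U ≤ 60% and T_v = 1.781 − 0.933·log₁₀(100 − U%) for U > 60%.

t ≈ 3.68 years

Drainage path length: H_d = H = 9.1 m (single drainage).
U = S(t)/S_ult = 152/247 = 0.6154.
U > 60%: T_v = 1.781 − 0.933·log₁₀(100 − 61.538) = 0.30217.
t = T_v·H_d²/c_v = 0.30217×9.1²/6.8 = 3.68 years.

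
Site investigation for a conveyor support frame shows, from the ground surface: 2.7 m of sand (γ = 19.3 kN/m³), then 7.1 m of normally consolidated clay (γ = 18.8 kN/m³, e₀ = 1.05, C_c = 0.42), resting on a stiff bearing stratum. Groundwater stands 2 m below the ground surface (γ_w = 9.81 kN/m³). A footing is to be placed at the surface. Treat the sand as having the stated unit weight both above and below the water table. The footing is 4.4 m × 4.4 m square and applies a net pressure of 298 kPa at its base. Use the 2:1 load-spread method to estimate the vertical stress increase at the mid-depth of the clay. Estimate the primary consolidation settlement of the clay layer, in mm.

S_c ≈ 320 mm

Mid-depth of clay below the ground surface: z = 2.7 + 7.1/2 = 6.25 m.
Total vertical stress at mid-clay: σ_v = 19.3×2.7 + 18.8×3.55 = 118.85 kPa.
Pore pressure: u = 9.81×(6.25 − 2) = 41.693 kPa.
Initial effective stress: σ'_0 = σ_v − u = 118.85 − 41.693 = 77.157 kPa.
Stress increase at mid-clay by the 2:1 spreading method:
Δσ = qBL/((B+z)(L+z)) = 298×4.4×4.4/((4.4+6.25)(4.4+6.25)) = 50.865 kPa
Final effective stress: σ'_f = σ'_0 + Δσ = 77.157 + 50.865 = 128.02 kPa.
Normally consolidated clay, so the full stress increment lies on the virgin compression line:
S_c = C_c·H/(1+e₀)·log₁₀(σ'_f/σ'_0) = 0.42×7.1/(1+1.05)×log₁₀(128.02/77.157)
    = 1.4546 × 0.2199 = 0.3199 m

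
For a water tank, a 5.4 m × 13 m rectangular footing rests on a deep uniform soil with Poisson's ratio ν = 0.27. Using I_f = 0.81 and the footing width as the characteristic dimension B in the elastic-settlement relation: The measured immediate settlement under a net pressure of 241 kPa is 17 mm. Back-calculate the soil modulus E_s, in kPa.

S_e = q·B·(1−ν²)/E_s · I_f  ⇒  E_s = q·B·(1−ν²)·I_f / S_e.
E_s = 241 × 5.4 × 0.9271 × 0.81 / 0.017 = 57490 kPa

E_s ≈ 57500 kPa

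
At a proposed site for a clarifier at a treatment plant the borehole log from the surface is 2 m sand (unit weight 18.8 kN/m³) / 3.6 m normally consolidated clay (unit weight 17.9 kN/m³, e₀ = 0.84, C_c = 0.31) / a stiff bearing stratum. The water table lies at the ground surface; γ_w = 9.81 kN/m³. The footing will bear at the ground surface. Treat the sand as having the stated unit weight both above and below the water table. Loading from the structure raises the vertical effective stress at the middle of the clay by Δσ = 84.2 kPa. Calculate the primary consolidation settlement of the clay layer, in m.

Mid-depth of clay below the ground surface: z = 2 + 3.6/2 = 3.8 m.
Total vertical stress at mid-clay: σ_v = 18.8×2 + 17.9×1.8 = 69.82 kPa.
Pore pressure: u = 9.81×(3.8 − 0) = 37.278 kPa.
Initial effective stress: σ'_0 = σ_v − u = 69.82 − 37.278 = 32.542 kPa.
Final effective stress: σ'_f = σ'_0 + Δσ = 32.542 + 84.2 = 116.74 kPa.
Normally consolidated clay, so the full stress increment lies on the virgin compression line:
S_c = C_c·H/(1+e₀)·log₁₀(σ'_f/σ'_0) = 0.31×3.6/(1+0.84)×log₁₀(116.74/32.542)
    = 0.60652 × 0.55478 = 0.3365 m

S_c ≈ 0.336 m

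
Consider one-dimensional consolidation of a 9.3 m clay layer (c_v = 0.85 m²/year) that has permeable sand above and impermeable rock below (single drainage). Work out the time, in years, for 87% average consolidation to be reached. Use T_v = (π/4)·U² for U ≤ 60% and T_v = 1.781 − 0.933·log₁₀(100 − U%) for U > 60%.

t ≈ 75.5 years

Drainage path length: H_d = H = 9.3 m (single drainage).
U > 60%: T_v = 1.781 − 0.933·log₁₀(100 − 87) = 0.74169.
t = T_v·H_d²/c_v = 0.74169×9.3²/0.85 = 75.47 years.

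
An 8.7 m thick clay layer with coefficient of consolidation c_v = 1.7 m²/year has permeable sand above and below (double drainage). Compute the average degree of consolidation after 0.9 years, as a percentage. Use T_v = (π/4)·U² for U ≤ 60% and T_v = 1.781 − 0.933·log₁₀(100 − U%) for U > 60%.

U ≈ 32.1 %

Drainage path length: H_d = H/2 = 4.35 m (double drainage).
T_v = c_v·t/H_d² = 1.7×0.9/4.35² = 0.080856.
T_v = 0.080856 corresponds to the U ≤ 60% branch:
U = √(4T_v/π) = 0.3209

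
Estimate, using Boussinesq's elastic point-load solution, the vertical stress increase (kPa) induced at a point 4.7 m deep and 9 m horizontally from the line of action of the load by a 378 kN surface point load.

Boussinesq vertical stress below a point load on an elastic half-space:
Δσ_z = 3P/(2πz²) · [1 + (r/z)²]^(−5/2)
r/z = 9/4.7 = 1.9149; [1+(r/z)²]^(−5/2) = 0.021254.
Δσ_z = 3×378/(2π×4.7²) × 0.021254 = 8.1703 × 0.021254 = 0.1737 kPa

Δσ_z ≈ 0.174 kPa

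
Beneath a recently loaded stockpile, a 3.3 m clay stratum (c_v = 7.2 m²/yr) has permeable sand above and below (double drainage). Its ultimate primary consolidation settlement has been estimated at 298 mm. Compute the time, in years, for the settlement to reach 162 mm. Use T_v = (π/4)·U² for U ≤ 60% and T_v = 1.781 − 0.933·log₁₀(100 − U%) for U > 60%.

Drainage path length: H_d = H/2 = 1.65 m (double drainage).
U = S(t)/S_ult = 162/298 = 0.5436.
U ≤ 60%: T_v = (π/4)·U² = (π/4)×0.54362² = 0.23211.
t = T_v·H_d²/c_v = 0.23211×1.65²/7.2 = 0.08777 years.

t ≈ 0.0878 years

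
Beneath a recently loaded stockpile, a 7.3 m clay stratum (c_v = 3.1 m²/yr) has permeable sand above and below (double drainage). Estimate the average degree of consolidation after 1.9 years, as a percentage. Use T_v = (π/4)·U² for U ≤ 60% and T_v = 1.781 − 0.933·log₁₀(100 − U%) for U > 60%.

U ≈ 72.8 %

Drainage path length: H_d = H/2 = 3.65 m (double drainage).
T_v = c_v·t/H_d² = 3.1×1.9/3.65² = 0.44211.
T_v = 0.44211 corresponds to the U > 60% branch:
U = 1 − 10^((1.781 − T_v)/0.933)/100 = 0.7277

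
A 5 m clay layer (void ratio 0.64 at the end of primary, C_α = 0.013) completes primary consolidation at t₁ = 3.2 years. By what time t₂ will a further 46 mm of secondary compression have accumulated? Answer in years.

t₂ ≈ 46.3 years

S_s = C_α·H/(1+e_p)·log₁₀(t₂/t₁) ⇒ log₁₀(t₂/t₁) = S_s·(1+e_p)/(C_α·H).
log₁₀(t₂/t₁) = 0.046 × (1+0.64) / (0.013×5) = 1.161
t₂ = t₁ × 10^1.161 = 3.2 × 14.47 = 46.32 years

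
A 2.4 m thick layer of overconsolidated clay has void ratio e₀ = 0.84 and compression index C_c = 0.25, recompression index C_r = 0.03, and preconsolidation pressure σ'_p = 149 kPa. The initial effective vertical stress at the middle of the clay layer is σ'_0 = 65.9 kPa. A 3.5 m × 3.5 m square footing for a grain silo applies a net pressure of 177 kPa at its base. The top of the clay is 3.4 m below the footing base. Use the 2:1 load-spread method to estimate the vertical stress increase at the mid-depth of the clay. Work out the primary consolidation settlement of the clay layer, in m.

S_c ≈ 0.00691 m

Mid-depth of clay below the footing base: z = 3.4 + 2.4/2 = 4.6 m.
Stress increase at mid-clay by the 2:1 spreading method:
Δσ = qBL/((B+z)(L+z)) = 177×3.5×3.5/((3.5+4.6)(3.5+4.6)) = 33.048 kPa
Final effective stress: σ'_f = 65.9 + 33.048 = 98.948 kPa.
σ'_f = 98.948 ≤ σ'_p = 149 kPa, so the clay remains overconsolidated and only the recompression index applies:
S_c = C_r·H/(1+e₀)·log₁₀(σ'_f/σ'_0) = 0.03×2.4/1.84×log₁₀(98.948/65.9)
    = 0.039129 × 0.17652 = 0.006907 m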